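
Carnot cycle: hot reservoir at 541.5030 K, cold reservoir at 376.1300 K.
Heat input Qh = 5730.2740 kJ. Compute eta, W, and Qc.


eta = 1 - 376.1300/541.5030 = 0.3054
W = 0.3054 * 5730.2740 = 1750.0043 kJ
Qc = 5730.2740 - 1750.0043 = 3980.2697 kJ

eta = 30.5396%, W = 1750.0043 kJ, Qc = 3980.2697 kJ


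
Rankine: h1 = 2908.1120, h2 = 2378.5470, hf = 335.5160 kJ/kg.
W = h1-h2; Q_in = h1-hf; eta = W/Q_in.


W = 529.5650 kJ/kg
Q_in = 2572.5960 kJ/kg
eta = 0.2058 = 20.5848%

eta = 20.5848%


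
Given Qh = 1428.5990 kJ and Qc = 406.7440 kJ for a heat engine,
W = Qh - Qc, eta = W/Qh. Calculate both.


W = 1428.5990 - 406.7440 = 1021.8550 kJ
eta = 1021.8550 / 1428.5990 = 0.7153 = 71.5285%

W = 1021.8550 kJ, eta = 71.5285%


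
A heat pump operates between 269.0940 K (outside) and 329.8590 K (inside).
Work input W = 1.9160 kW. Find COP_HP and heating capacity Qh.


COP = 329.8590 / 60.7650 = 5.4284
Qh = 5.4284 * 1.9160 = 10.4009 kW

COP = 5.4284, Qh = 10.4009 kW


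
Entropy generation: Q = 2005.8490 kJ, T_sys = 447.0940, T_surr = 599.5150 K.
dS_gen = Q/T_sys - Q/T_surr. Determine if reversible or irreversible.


dS_sys = 2005.8490/447.0940 = 4.4864 kJ/K
dS_surr = -2005.8490/599.5150 = -3.3458 kJ/K
dS_gen = 4.4864 - 3.3458 = 1.1406 kJ/K (irreversible)

dS_gen = 1.1406 kJ/K, irreversible


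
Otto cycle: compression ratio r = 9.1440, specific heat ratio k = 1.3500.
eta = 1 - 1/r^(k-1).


r^(k-1) = 2.1697
eta = 1 - 1/2.1697 = 0.5391 = 53.9105%

53.9105%


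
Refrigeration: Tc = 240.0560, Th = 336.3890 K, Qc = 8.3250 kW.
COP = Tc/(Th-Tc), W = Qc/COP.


COP = 240.0560 / 96.3330 = 2.4919
W = 8.3250 / 2.4919 = 3.3408 kW

COP = 2.4919, W = 3.3408 kW


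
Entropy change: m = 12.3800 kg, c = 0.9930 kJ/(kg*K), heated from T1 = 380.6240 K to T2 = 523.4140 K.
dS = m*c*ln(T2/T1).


T2/T1 = 1.3751
ln(T2/T1) = 0.3186
dS = 12.3800 * 0.9930 * 0.3186 = 3.9162 kJ/K

3.9162 kJ/K


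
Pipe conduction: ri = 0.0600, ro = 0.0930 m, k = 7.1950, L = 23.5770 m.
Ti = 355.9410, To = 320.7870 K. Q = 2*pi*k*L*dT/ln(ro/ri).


dT = 35.1540 K
ln(ro/ri) = 0.4383
Q = 2*pi*7.1950*23.5770*35.1540 / 0.4383 = 85496.2660 W

85496.2660 W


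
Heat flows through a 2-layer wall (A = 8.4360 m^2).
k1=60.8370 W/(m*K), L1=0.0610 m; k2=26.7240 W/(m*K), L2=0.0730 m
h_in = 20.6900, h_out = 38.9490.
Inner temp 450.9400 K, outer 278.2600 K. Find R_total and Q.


R_conv_in = 1/(20.6900*8.4360) = 0.0057
R_1 = 0.0610/(60.8370*8.4360) = 0.0001
R_2 = 0.0730/(26.7240*8.4360) = 0.0003
R_conv_out = 1/(38.9490*8.4360) = 0.0030
R_total = 0.0092 K/W
Q = 172.6800 / 0.0092 = 18738.1220 W

R_total = 0.0092 K/W, Q = 18738.1220 W


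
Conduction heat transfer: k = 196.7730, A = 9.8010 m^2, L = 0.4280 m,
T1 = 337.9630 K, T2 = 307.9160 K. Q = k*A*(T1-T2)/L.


dT = 30.0470 K
Q = 196.7730 * 9.8010 * 30.0470 / 0.4280 = 135392.0750 W

135392.0750 W


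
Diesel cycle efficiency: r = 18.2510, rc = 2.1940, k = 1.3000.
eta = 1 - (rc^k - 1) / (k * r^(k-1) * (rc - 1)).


r^(k-1) = 2.3899
rc^k = 2.7772
eta = 0.5209 = 52.0925%

52.0925%


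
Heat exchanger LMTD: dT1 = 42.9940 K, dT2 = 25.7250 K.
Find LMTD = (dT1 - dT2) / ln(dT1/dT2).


dT1/dT2 = 1.6713
ln(dT1/dT2) = 0.5136
LMTD = 17.2690 / 0.5136 = 33.6236 K

33.6236 K


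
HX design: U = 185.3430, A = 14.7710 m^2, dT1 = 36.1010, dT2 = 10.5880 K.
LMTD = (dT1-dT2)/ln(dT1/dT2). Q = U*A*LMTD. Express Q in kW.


LMTD = 20.7998 K
Q = 185.3430 * 14.7710 * 20.7998 = 56943.5986 W = 56.9436 kW

56.9436 kW


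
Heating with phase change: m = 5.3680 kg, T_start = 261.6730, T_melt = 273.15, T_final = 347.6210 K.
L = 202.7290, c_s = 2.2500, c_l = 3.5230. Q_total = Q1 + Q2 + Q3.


Q1 (sensible, solid) = 5.3680 * 2.2500 * 11.4770 = 138.6192 kJ
Q2 (latent) = 5.3680 * 202.7290 = 1088.2493 kJ
Q3 (sensible, liquid) = 5.3680 * 3.5230 * 74.4710 = 1408.3556 kJ
Q_total = 2635.2241 kJ

2635.2241 kJ


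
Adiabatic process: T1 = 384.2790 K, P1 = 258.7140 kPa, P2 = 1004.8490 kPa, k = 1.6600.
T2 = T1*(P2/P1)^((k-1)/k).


(k-1)/k = 0.3976
(P2/P1)^exp = 1.7151
T2 = 384.2790 * 1.7151 = 659.0814 K

659.0814 K


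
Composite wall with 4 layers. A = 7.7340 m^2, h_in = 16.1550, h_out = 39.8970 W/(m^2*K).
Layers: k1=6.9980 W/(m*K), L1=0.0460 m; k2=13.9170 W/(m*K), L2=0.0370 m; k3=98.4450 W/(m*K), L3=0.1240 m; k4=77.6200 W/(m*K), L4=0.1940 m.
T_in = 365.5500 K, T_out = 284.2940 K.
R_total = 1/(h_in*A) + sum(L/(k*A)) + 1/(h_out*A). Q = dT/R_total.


R_conv_in = 1/(16.1550*7.7340) = 0.0080
R_1 = 0.0460/(6.9980*7.7340) = 0.0008
R_2 = 0.0370/(13.9170*7.7340) = 0.0003
R_3 = 0.1240/(98.4450*7.7340) = 0.0002
R_4 = 0.1940/(77.6200*7.7340) = 0.0003
R_conv_out = 1/(39.8970*7.7340) = 0.0032
R_total = 0.0129 K/W
Q = 81.2560 / 0.0129 = 6287.1211 W

R_total = 0.0129 K/W, Q = 6287.1211 W


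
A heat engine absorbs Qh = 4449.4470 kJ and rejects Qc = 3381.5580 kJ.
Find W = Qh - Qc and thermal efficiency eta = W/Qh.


W = 4449.4470 - 3381.5580 = 1067.8890 kJ
eta = 1067.8890 / 4449.4470 = 0.2400 = 24.0005%

W = 1067.8890 kJ, eta = 24.0005%


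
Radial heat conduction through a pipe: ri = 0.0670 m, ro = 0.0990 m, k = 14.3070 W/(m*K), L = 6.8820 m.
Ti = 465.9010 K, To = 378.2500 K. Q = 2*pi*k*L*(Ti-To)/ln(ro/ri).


dT = 87.6510 K
ln(ro/ri) = 0.3904
Q = 2*pi*14.3070*6.8820*87.6510 / 0.3904 = 138886.4537 W

138886.4537 W


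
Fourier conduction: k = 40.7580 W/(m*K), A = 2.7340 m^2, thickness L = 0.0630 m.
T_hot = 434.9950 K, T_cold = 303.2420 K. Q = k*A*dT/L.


dT = 131.7530 K
Q = 40.7580 * 2.7340 * 131.7530 / 0.0630 = 233040.4652 W

233040.4652 W


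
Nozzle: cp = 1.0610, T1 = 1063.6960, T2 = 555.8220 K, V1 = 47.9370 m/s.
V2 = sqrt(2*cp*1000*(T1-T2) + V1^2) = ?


dT = 507.8740 K
2*cp*1000*dT = 1077708.6280
V1^2 = 2297.9560
V2 = sqrt(1080006.5840) = 1039.2337 m/s

1039.2337 m/s


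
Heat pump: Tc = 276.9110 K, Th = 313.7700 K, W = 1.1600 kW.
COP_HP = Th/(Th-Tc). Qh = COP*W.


COP = 313.7700 / 36.8590 = 8.5127
Qh = 8.5127 * 1.1600 = 9.8747 kW

COP = 8.5127, Qh = 9.8747 kW


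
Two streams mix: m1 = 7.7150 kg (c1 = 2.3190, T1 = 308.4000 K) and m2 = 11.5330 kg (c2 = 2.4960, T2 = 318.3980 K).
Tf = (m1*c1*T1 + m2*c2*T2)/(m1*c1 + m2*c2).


num = 14683.1326
den = 46.6775
Tf = 314.5658 K

314.5658 K


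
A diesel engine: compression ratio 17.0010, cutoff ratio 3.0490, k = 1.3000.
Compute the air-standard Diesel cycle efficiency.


r^(k-1) = 2.3396
rc^k = 4.2600
eta = 0.4769 = 47.6901%

47.6901%


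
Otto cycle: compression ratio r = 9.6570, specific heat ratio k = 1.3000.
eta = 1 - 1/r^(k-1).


r^(k-1) = 1.9745
eta = 1 - 1/1.9745 = 0.4935 = 49.3537%

49.3537%


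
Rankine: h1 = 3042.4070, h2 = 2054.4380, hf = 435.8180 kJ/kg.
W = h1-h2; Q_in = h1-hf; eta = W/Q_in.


W = 987.9690 kJ/kg
Q_in = 2606.5890 kJ/kg
eta = 0.3790 = 37.9028%

eta = 37.9028%


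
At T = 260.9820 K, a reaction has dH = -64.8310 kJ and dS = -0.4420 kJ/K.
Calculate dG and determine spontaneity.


T*dS = 260.9820 * -0.4420 = -115.3540 kJ
dG = -64.8310 + 115.3540 = 50.5230 kJ (non-spontaneous)

dG = 50.5230 kJ, non-spontaneous


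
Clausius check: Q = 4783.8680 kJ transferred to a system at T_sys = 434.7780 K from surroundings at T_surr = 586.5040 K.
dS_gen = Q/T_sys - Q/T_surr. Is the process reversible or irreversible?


dS_sys = 4783.8680/434.7780 = 11.0030 kJ/K
dS_surr = -4783.8680/586.5040 = -8.1566 kJ/K
dS_gen = 11.0030 - 8.1566 = 2.8464 kJ/K (irreversible)

dS_gen = 2.8464 kJ/K, irreversible


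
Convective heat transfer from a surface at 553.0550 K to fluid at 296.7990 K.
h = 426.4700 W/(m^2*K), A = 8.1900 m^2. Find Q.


dT = 256.2560 K
Q = 426.4700 * 8.1900 * 256.2560 = 895048.2149 W

895048.2149 W


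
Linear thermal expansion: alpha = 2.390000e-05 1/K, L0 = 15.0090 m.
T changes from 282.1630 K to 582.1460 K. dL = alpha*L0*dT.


dT = 299.9830 K
dL = 2.390000e-05 * 15.0090 * 299.9830 = 0.107608 m
L_final = 15.116608 m

dL = 0.107608 m


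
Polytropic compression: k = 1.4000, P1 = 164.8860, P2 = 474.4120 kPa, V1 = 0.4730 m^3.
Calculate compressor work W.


(k-1)/k = 0.2857
(P2/P1)^exp = 1.3525
W = 3.5000 * 164.8860 * 0.4730 * (1.3525 - 1) = 96.2194 kJ

96.2194 kJ


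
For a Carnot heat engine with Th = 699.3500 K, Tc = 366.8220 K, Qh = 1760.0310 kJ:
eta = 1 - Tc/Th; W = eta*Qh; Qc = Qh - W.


eta = 1 - 366.8220/699.3500 = 0.4755
W = 0.4755 * 1760.0310 = 836.8622 kJ
Qc = 1760.0310 - 836.8622 = 923.1688 kJ

eta = 47.5482%, W = 836.8622 kJ, Qc = 923.1688 kJ


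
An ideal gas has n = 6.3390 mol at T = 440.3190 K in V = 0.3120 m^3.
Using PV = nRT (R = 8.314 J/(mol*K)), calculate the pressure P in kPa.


P = nRT/V = 6.3390 * 8.314 * 440.3190 / 0.3120
= 23205.8883 / 0.3120 = 74377.8472 Pa = 74.3778 kPa

74.3778 kPa


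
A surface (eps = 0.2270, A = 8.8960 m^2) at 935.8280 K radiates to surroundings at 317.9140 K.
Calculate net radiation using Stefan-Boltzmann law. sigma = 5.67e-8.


T^4 = 7.6698e+11
Tsurr^4 = 1.0215e+10
Q = 0.2270 * 5.67e-8 * 8.8960 * 7.5677e+11 = 86649.2539 W

86649.2539 W


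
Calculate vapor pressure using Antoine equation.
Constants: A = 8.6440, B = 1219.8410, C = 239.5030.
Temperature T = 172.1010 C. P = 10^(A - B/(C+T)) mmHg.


C+T = 411.6040
B/(C+T) = 2.9636
log10(P) = 8.6440 - 2.9636 = 5.6804
P = 10^5.6804 = 479040.6175 mmHg

479040.6175 mmHg


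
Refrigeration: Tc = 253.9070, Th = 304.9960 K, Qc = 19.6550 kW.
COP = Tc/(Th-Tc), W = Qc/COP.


COP = 253.9070 / 51.0890 = 4.9699
W = 19.6550 / 4.9699 = 3.9548 kW

COP = 4.9699, W = 3.9548 kW


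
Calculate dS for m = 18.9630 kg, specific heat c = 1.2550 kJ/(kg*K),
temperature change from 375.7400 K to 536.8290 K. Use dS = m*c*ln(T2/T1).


T2/T1 = 1.4287
ln(T2/T1) = 0.3568
dS = 18.9630 * 1.2550 * 0.3568 = 8.4909 kJ/K

8.4909 kJ/K


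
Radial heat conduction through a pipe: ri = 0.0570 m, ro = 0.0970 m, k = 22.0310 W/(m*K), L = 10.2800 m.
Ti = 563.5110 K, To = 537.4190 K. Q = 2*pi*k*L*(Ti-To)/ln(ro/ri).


dT = 26.0920 K
ln(ro/ri) = 0.5317
Q = 2*pi*22.0310*10.2800*26.0920 / 0.5317 = 69836.2342 W

69836.2342 W


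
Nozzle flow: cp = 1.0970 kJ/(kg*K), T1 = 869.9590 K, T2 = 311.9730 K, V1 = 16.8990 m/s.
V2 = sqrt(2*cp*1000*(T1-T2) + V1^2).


dT = 557.9860 K
2*cp*1000*dT = 1224221.2840
V1^2 = 285.5762
V2 = sqrt(1224506.8602) = 1106.5744 m/s

1106.5744 m/s


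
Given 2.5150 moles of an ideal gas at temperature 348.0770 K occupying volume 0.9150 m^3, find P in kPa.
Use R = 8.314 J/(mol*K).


P = nRT/V = 2.5150 * 8.314 * 348.0770 / 0.9150
= 7278.1891 / 0.9150 = 7954.3051 Pa = 7.9543 kPa

7.9543 kPa


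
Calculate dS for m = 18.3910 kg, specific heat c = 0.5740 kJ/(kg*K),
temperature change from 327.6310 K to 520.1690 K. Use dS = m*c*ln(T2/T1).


T2/T1 = 1.5877
ln(T2/T1) = 0.4623
dS = 18.3910 * 0.5740 * 0.4623 = 4.8799 kJ/K

4.8799 kJ/K


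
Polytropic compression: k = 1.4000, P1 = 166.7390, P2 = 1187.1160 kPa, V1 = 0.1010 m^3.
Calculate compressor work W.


(k-1)/k = 0.2857
(P2/P1)^exp = 1.7521
W = 3.5000 * 166.7390 * 0.1010 * (1.7521 - 1) = 44.3304 kJ

44.3304 kJ


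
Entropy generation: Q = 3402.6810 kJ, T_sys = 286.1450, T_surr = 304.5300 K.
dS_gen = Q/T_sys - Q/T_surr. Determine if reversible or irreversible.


dS_sys = 3402.6810/286.1450 = 11.8915 kJ/K
dS_surr = -3402.6810/304.5300 = -11.1735 kJ/K
dS_gen = 11.8915 - 11.1735 = 0.7179 kJ/K (irreversible)

dS_gen = 0.7179 kJ/K, irreversible


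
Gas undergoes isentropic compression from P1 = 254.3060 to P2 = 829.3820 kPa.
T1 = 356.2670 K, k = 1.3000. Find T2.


(k-1)/k = 0.2308
(P2/P1)^exp = 1.3136
T2 = 356.2670 * 1.3136 = 468.0067 K

468.0067 K


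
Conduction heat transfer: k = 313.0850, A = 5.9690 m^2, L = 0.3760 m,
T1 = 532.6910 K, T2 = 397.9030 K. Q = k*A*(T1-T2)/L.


dT = 134.7880 K
Q = 313.0850 * 5.9690 * 134.7880 / 0.3760 = 669926.6031 W

669926.6031 W


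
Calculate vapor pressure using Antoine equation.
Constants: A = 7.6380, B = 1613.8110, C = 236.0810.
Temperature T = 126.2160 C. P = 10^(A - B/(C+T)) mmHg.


C+T = 362.2970
B/(C+T) = 4.4544
log10(P) = 7.6380 - 4.4544 = 3.1836
P = 10^3.1836 = 1526.2059 mmHg

1526.2059 mmHg


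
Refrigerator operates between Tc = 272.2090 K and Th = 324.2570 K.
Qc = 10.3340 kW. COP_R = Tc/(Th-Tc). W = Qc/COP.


COP = 272.2090 / 52.0480 = 5.2300
W = 10.3340 / 5.2300 = 1.9759 kW

COP = 5.2300, W = 1.9759 kW


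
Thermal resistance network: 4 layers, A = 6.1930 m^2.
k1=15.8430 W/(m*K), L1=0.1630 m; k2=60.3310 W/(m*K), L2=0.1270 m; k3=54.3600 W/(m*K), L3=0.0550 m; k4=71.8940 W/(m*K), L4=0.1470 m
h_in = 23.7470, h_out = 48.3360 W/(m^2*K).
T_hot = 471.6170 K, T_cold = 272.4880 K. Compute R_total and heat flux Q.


R_conv_in = 1/(23.7470*6.1930) = 0.0068
R_1 = 0.1630/(15.8430*6.1930) = 0.0017
R_2 = 0.1270/(60.3310*6.1930) = 0.0003
R_3 = 0.0550/(54.3600*6.1930) = 0.0002
R_4 = 0.1470/(71.8940*6.1930) = 0.0003
R_conv_out = 1/(48.3360*6.1930) = 0.0033
R_total = 0.0126 K/W
Q = 199.1290 / 0.0126 = 15760.0100 W

R_total = 0.0126 K/W, Q = 15760.0100 W


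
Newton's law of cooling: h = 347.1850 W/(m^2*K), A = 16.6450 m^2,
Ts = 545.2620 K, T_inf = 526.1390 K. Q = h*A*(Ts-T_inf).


dT = 19.1230 K
Q = 347.1850 * 16.6450 * 19.1230 = 110509.7962 W

110509.7962 W


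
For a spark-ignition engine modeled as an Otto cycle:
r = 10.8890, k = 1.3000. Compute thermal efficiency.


r^(k-1) = 2.0469
eta = 1 - 1/2.0469 = 0.5115 = 51.1456%

51.1456%


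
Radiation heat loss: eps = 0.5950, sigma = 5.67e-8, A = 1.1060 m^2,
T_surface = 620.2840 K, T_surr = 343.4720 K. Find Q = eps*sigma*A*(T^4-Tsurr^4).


T^4 = 1.4803e+11
Tsurr^4 = 1.3918e+10
Q = 0.5950 * 5.67e-8 * 1.1060 * 1.3412e+11 = 5004.2369 W

5004.2369 W


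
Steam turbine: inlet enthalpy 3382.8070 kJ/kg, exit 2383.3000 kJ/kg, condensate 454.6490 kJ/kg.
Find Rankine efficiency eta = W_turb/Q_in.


W = 999.5070 kJ/kg
Q_in = 2928.1580 kJ/kg
eta = 0.3413 = 34.1343%

eta = 34.1343%


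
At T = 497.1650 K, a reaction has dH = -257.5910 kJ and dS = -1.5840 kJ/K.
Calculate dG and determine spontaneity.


T*dS = 497.1650 * -1.5840 = -787.5094 kJ
dG = -257.5910 + 787.5094 = 529.9184 kJ (non-spontaneous)

dG = 529.9184 kJ, non-spontaneous


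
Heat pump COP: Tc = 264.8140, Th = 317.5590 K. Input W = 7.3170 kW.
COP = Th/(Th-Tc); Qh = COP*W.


COP = 317.5590 / 52.7450 = 6.0206
Qh = 6.0206 * 7.3170 = 44.0531 kW

COP = 6.0206, Qh = 44.0531 kW


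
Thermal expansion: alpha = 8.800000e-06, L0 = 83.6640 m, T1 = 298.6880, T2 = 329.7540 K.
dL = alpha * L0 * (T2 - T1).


dT = 31.0660 K
dL = 8.800000e-06 * 83.6640 * 31.0660 = 0.022872 m
L_final = 83.686872 m

dL = 0.022872 m


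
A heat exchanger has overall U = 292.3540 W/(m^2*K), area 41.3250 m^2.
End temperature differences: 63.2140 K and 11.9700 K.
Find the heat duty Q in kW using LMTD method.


LMTD = 30.7934 K
Q = 292.3540 * 41.3250 * 30.7934 = 372031.4808 W = 372.0315 kW

372.0315 kW


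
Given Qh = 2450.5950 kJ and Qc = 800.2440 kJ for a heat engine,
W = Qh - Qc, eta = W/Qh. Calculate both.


W = 2450.5950 - 800.2440 = 1650.3510 kJ
eta = 1650.3510 / 2450.5950 = 0.6734 = 67.3449%

W = 1650.3510 kJ, eta = 67.3449%


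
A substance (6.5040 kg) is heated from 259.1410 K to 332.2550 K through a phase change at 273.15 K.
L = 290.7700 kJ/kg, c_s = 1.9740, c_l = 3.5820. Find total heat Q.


Q1 (sensible, solid) = 6.5040 * 1.9740 * 14.0090 = 179.8601 kJ
Q2 (latent) = 6.5040 * 290.7700 = 1891.1681 kJ
Q3 (sensible, liquid) = 6.5040 * 3.5820 * 59.1050 = 1376.9886 kJ
Q_total = 3448.0167 kJ

3448.0167 kJ


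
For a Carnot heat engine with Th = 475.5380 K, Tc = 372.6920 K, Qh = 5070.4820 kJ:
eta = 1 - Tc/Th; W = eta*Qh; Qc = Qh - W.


eta = 1 - 372.6920/475.5380 = 0.2163
W = 0.2163 * 5070.4820 = 1096.6080 kJ
Qc = 5070.4820 - 1096.6080 = 3973.8740 kJ

eta = 21.6273%, W = 1096.6080 kJ, Qc = 3973.8740 kJ


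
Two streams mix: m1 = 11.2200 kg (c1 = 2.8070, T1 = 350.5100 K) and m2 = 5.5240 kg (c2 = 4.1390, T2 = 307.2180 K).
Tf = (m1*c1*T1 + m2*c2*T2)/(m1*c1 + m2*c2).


num = 18063.3332
den = 54.3584
Tf = 332.3008 K

332.3008 K


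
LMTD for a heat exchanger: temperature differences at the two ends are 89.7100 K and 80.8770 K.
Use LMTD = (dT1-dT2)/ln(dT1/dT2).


dT1/dT2 = 1.1092
ln(dT1/dT2) = 0.1037
LMTD = 8.8330 / 0.1037 = 85.2172 K

85.2172 K


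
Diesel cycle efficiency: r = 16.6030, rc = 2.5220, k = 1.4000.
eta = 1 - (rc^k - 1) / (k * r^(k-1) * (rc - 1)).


r^(k-1) = 3.0766
rc^k = 3.6513
eta = 0.5956 = 59.5577%

59.5577%


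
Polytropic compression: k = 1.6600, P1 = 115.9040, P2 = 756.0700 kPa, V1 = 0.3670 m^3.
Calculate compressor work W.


(k-1)/k = 0.3976
(P2/P1)^exp = 2.1078
W = 2.5152 * 115.9040 * 0.3670 * (2.1078 - 1) = 118.5162 kJ

118.5162 kJ


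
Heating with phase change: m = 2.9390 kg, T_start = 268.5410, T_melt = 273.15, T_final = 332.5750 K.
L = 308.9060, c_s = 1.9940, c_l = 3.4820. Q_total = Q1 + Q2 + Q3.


Q1 (sensible, solid) = 2.9390 * 1.9940 * 4.6090 = 27.0104 kJ
Q2 (latent) = 2.9390 * 308.9060 = 907.8747 kJ
Q3 (sensible, liquid) = 2.9390 * 3.4820 * 59.4250 = 608.1316 kJ
Q_total = 1543.0167 kJ

1543.0167 kJ


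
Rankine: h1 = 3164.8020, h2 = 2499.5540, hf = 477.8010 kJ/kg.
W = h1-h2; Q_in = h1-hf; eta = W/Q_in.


W = 665.2480 kJ/kg
Q_in = 2687.0010 kJ/kg
eta = 0.2476 = 24.7580%

eta = 24.7580%


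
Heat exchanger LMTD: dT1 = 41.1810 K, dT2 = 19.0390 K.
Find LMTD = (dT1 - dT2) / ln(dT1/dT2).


dT1/dT2 = 2.1630
ln(dT1/dT2) = 0.7715
LMTD = 22.1420 / 0.7715 = 28.7004 K

28.7004 K


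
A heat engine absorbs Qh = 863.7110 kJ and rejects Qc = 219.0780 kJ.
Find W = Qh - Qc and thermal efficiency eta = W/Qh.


W = 863.7110 - 219.0780 = 644.6330 kJ
eta = 644.6330 / 863.7110 = 0.7464 = 74.6353%

W = 644.6330 kJ, eta = 74.6353%


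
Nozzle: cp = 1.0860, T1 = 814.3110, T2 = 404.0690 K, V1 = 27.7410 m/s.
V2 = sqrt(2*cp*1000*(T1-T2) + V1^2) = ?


dT = 410.2420 K
2*cp*1000*dT = 891045.6240
V1^2 = 769.5631
V2 = sqrt(891815.1871) = 944.3597 m/s

944.3597 m/s


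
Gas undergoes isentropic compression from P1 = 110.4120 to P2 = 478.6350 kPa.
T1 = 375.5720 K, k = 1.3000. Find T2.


(k-1)/k = 0.2308
(P2/P1)^exp = 1.4028
T2 = 375.5720 * 1.4028 = 526.8542 K

526.8542 K


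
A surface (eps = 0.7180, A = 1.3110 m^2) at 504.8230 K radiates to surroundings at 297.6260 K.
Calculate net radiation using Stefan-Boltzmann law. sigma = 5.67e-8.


T^4 = 6.4947e+10
Tsurr^4 = 7.8466e+09
Q = 0.7180 * 5.67e-8 * 1.3110 * 5.7100e+10 = 3047.5172 W

3047.5172 W


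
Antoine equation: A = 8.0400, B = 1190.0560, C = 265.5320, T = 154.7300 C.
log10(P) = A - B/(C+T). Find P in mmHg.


C+T = 420.2620
B/(C+T) = 2.8317
log10(P) = 8.0400 - 2.8317 = 5.2083
P = 10^5.2083 = 161547.3264 mmHg

161547.3264 mmHg


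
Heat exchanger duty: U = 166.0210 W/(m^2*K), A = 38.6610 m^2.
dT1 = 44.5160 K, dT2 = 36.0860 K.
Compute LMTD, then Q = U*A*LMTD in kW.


LMTD = 40.1536 K
Q = 166.0210 * 38.6610 * 40.1536 = 257727.5489 W = 257.7275 kW

257.7275 kW


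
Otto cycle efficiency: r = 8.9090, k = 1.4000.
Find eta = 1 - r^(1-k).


r^(k-1) = 2.3985
eta = 1 - 1/2.3985 = 0.5831 = 58.3065%

58.3065%


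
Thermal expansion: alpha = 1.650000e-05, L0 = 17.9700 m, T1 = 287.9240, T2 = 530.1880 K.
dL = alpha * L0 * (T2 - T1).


dT = 242.2640 K
dL = 1.650000e-05 * 17.9700 * 242.2640 = 0.071832 m
L_final = 18.041832 m

dL = 0.071832 m


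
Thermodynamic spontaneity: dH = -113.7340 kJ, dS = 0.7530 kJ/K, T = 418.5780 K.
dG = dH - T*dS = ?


T*dS = 418.5780 * 0.7530 = 315.1892 kJ
dG = -113.7340 - 315.1892 = -428.9232 kJ (spontaneous)

dG = -428.9232 kJ, spontaneous


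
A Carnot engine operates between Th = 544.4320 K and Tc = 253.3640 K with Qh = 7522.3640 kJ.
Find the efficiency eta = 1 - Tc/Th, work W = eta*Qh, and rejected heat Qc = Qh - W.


eta = 1 - 253.3640/544.4320 = 0.5346
W = 0.5346 * 7522.3640 = 4021.6583 kJ
Qc = 7522.3640 - 4021.6583 = 3500.7057 kJ

eta = 53.4627%, W = 4021.6583 kJ, Qc = 3500.7057 kJ


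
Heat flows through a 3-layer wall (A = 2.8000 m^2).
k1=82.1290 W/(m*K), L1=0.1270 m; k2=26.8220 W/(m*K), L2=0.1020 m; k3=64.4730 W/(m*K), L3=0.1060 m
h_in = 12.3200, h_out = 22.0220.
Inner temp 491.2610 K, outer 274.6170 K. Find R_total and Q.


R_conv_in = 1/(12.3200*2.8000) = 0.0290
R_1 = 0.1270/(82.1290*2.8000) = 0.0006
R_2 = 0.1020/(26.8220*2.8000) = 0.0014
R_3 = 0.1060/(64.4730*2.8000) = 0.0006
R_conv_out = 1/(22.0220*2.8000) = 0.0162
R_total = 0.0477 K/W
Q = 216.6440 / 0.0477 = 4541.4200 W

R_total = 0.0477 K/W, Q = 4541.4200 W


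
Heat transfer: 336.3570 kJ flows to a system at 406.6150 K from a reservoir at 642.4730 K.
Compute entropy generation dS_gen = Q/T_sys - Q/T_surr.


dS_sys = 336.3570/406.6150 = 0.8272 kJ/K
dS_surr = -336.3570/642.4730 = -0.5235 kJ/K
dS_gen = 0.8272 - 0.5235 = 0.3037 kJ/K (irreversible)

dS_gen = 0.3037 kJ/K, irreversible


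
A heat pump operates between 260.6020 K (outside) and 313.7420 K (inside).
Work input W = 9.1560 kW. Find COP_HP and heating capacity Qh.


COP = 313.7420 / 53.1400 = 5.9041
Qh = 5.9041 * 9.1560 = 54.0576 kW

COP = 5.9041, Qh = 54.0576 kW


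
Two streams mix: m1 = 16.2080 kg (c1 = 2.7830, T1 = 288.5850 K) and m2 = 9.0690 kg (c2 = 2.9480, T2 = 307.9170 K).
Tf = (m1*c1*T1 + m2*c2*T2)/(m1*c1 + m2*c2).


num = 21249.4522
den = 71.8423
Tf = 295.7792 K

295.7792 K


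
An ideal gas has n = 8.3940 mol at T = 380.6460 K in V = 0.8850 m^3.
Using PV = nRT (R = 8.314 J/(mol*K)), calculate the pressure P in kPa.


P = nRT/V = 8.3940 * 8.314 * 380.6460 / 0.8850
= 26564.4149 / 0.8850 = 30016.2881 Pa = 30.0163 kPa

30.0163 kPa


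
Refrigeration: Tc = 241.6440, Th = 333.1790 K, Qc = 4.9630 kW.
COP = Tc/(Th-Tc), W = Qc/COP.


COP = 241.6440 / 91.5350 = 2.6399
W = 4.9630 / 2.6399 = 1.8800 kW

COP = 2.6399, W = 1.8800 kW


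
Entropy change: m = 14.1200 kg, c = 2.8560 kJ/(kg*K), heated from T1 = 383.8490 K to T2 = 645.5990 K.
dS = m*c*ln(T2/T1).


T2/T1 = 1.6819
ln(T2/T1) = 0.5199
dS = 14.1200 * 2.8560 * 0.5199 = 20.9670 kJ/K

20.9670 kJ/K


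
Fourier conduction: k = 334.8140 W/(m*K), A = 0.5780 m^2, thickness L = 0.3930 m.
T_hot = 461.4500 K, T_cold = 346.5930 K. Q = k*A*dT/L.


dT = 114.8570 K
Q = 334.8140 * 0.5780 * 114.8570 / 0.3930 = 56558.3025 W

56558.3025 W


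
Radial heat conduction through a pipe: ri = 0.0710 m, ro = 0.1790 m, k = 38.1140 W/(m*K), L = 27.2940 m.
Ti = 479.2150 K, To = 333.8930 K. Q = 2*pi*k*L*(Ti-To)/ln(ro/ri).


dT = 145.3220 K
ln(ro/ri) = 0.9247
Q = 2*pi*38.1140*27.2940*145.3220 / 0.9247 = 1027210.1671 W

1027210.1671 W


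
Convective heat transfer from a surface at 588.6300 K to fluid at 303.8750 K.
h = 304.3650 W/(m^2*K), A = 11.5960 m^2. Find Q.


dT = 284.7550 K
Q = 304.3650 * 11.5960 * 284.7550 = 1005019.0068 W

1005019.0068 W


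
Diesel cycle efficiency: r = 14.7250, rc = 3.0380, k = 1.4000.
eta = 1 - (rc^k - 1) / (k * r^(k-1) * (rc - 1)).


r^(k-1) = 2.9324
rc^k = 4.7383
eta = 0.5532 = 55.3193%

55.3193%


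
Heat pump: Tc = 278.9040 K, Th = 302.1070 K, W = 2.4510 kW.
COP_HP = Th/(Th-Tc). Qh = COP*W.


COP = 302.1070 / 23.2030 = 13.0202
Qh = 13.0202 * 2.4510 = 31.9124 kW

COP = 13.0202, Qh = 31.9124 kW


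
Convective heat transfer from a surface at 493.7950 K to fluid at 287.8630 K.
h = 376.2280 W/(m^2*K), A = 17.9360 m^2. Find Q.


dT = 205.9320 K
Q = 376.2280 * 17.9360 * 205.9320 = 1389634.3683 W

1389634.3683 W


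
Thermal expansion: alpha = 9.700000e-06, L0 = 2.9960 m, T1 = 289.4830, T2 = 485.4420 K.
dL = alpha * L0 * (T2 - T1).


dT = 195.9590 K
dL = 9.700000e-06 * 2.9960 * 195.9590 = 0.005695 m
L_final = 3.001695 m

dL = 0.005695 m


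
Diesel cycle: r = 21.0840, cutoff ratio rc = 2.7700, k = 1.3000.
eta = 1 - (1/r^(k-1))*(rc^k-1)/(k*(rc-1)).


r^(k-1) = 2.4957
rc^k = 3.7603
eta = 0.5193 = 51.9321%

51.9321%


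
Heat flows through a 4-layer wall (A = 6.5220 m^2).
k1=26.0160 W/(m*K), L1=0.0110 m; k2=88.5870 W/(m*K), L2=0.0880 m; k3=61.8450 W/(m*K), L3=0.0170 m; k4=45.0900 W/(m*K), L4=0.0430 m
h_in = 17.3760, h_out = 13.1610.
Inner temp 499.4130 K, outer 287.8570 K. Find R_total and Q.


R_conv_in = 1/(17.3760*6.5220) = 0.0088
R_1 = 0.0110/(26.0160*6.5220) = 6.4829e-05
R_2 = 0.0880/(88.5870*6.5220) = 0.0002
R_3 = 0.0170/(61.8450*6.5220) = 4.2147e-05
R_4 = 0.0430/(45.0900*6.5220) = 0.0001
R_conv_out = 1/(13.1610*6.5220) = 0.0117
R_total = 0.0209 K/W
Q = 211.5560 / 0.0209 = 10132.1358 W

R_total = 0.0209 K/W, Q = 10132.1358 W


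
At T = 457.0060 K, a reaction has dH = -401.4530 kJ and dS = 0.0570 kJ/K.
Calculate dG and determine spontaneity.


T*dS = 457.0060 * 0.0570 = 26.0493 kJ
dG = -401.4530 - 26.0493 = -427.5023 kJ (spontaneous)

dG = -427.5023 kJ, spontaneous


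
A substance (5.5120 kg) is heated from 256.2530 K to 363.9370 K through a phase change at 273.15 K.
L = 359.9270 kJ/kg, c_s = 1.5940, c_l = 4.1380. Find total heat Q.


Q1 (sensible, solid) = 5.5120 * 1.5940 * 16.8970 = 148.4592 kJ
Q2 (latent) = 5.5120 * 359.9270 = 1983.9176 kJ
Q3 (sensible, liquid) = 5.5120 * 4.1380 * 90.7870 = 2070.7295 kJ
Q_total = 4203.1063 kJ

4203.1063 kJ


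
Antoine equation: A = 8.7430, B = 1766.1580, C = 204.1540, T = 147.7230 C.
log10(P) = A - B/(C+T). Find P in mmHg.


C+T = 351.8770
B/(C+T) = 5.0192
log10(P) = 8.7430 - 5.0192 = 3.7238
P = 10^3.7238 = 5293.6082 mmHg

5293.6082 mmHg


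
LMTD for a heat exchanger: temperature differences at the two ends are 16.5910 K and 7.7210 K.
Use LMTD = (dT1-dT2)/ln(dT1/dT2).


dT1/dT2 = 2.1488
ln(dT1/dT2) = 0.7649
LMTD = 8.8700 / 0.7649 = 11.5960 K

11.5960 K


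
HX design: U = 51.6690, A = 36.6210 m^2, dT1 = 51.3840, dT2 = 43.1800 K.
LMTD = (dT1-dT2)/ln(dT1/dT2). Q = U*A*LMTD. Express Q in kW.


LMTD = 47.1631 K
Q = 51.6690 * 36.6210 * 47.1631 = 89240.6932 W = 89.2407 kW

89.2407 kW


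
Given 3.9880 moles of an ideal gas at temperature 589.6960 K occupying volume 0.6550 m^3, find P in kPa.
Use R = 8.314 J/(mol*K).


P = nRT/V = 3.9880 * 8.314 * 589.6960 / 0.6550
= 19552.0974 / 0.6550 = 29850.5304 Pa = 29.8505 kPa

29.8505 kPa


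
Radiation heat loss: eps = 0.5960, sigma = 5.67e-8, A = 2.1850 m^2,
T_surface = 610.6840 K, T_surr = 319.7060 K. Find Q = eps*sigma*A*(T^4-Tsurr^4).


T^4 = 1.3908e+11
Tsurr^4 = 1.0447e+10
Q = 0.5960 * 5.67e-8 * 2.1850 * 1.2863e+11 = 9498.0363 W

9498.0363 W


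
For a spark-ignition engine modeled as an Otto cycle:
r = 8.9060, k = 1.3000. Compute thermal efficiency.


r^(k-1) = 1.9271
eta = 1 - 1/1.9271 = 0.4811 = 48.1086%

48.1086%


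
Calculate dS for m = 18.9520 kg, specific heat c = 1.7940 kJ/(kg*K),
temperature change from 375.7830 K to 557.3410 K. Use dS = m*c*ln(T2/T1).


T2/T1 = 1.4831
ln(T2/T1) = 0.3942
dS = 18.9520 * 1.7940 * 0.3942 = 13.4016 kJ/K

13.4016 kJ/K


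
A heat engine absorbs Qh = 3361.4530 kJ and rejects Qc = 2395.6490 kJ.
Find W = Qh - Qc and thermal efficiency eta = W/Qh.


W = 3361.4530 - 2395.6490 = 965.8040 kJ
eta = 965.8040 / 3361.4530 = 0.2873 = 28.7317%

W = 965.8040 kJ, eta = 28.7317%


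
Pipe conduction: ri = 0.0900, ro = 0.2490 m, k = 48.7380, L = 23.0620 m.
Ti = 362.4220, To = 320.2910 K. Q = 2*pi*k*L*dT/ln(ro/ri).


dT = 42.1310 K
ln(ro/ri) = 1.0176
Q = 2*pi*48.7380*23.0620*42.1310 / 1.0176 = 292382.0866 W

292382.0866 W


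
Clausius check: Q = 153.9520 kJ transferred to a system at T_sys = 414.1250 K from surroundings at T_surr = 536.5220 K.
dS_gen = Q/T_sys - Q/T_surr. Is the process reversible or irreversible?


dS_sys = 153.9520/414.1250 = 0.3718 kJ/K
dS_surr = -153.9520/536.5220 = -0.2869 kJ/K
dS_gen = 0.3718 - 0.2869 = 0.0848 kJ/K (irreversible)

dS_gen = 0.0848 kJ/K, irreversible


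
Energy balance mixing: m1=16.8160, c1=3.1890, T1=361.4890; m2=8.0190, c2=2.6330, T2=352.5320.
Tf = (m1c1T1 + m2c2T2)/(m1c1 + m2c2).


num = 26828.6603
den = 74.7403
Tf = 358.9587 K

358.9587 K


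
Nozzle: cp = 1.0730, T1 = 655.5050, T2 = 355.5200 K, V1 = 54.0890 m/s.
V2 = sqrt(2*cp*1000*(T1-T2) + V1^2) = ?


dT = 299.9850 K
2*cp*1000*dT = 643767.8100
V1^2 = 2925.6199
V2 = sqrt(646693.4299) = 804.1725 m/s

804.1725 m/s


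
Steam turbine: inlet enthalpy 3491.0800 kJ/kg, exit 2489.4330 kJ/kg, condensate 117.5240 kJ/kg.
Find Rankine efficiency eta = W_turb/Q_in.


W = 1001.6470 kJ/kg
Q_in = 3373.5560 kJ/kg
eta = 0.2969 = 29.6911%

eta = 29.6911%


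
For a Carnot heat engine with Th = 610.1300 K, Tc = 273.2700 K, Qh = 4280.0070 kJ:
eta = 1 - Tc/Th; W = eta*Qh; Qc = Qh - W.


eta = 1 - 273.2700/610.1300 = 0.5521
W = 0.5521 * 4280.0070 = 2363.0426 kJ
Qc = 4280.0070 - 2363.0426 = 1916.9644 kJ

eta = 55.2112%, W = 2363.0426 kJ, Qc = 1916.9644 kJ


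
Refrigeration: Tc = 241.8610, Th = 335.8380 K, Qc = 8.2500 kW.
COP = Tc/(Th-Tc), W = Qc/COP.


COP = 241.8610 / 93.9770 = 2.5736
W = 8.2500 / 2.5736 = 3.2056 kW

COP = 2.5736, W = 3.2056 kW


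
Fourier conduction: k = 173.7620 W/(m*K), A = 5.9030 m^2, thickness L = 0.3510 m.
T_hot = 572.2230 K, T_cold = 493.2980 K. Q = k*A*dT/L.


dT = 78.9250 K
Q = 173.7620 * 5.9030 * 78.9250 / 0.3510 = 230640.2308 W

230640.2308 W


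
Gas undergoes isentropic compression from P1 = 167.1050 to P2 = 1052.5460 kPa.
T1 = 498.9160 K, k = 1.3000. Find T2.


(k-1)/k = 0.2308
(P2/P1)^exp = 1.5291
T2 = 498.9160 * 1.5291 = 762.9044 K

762.9044 K


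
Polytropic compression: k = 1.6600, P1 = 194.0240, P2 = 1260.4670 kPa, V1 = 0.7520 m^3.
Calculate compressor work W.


(k-1)/k = 0.3976
(P2/P1)^exp = 2.1043
W = 2.5152 * 194.0240 * 0.7520 * (2.1043 - 1) = 405.2594 kJ

405.2594 kJ


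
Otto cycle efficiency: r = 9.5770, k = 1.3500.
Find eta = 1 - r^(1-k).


r^(k-1) = 2.2051
eta = 1 - 1/2.2051 = 0.5465 = 54.6508%

54.6508%


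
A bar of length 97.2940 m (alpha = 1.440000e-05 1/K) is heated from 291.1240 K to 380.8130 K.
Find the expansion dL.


dT = 89.6890 K
dL = 1.440000e-05 * 97.2940 * 89.6890 = 0.125657 m
L_final = 97.419657 m

dL = 0.125657 m


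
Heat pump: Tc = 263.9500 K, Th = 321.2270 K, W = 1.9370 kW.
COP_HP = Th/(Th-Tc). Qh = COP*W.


COP = 321.2270 / 57.2770 = 5.6083
Qh = 5.6083 * 1.9370 = 10.8633 kW

COP = 5.6083, Qh = 10.8633 kW


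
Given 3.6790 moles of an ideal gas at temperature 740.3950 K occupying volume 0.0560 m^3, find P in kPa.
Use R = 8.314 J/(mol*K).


P = nRT/V = 3.6790 * 8.314 * 740.3950 / 0.0560
= 22646.6144 / 0.0560 = 404403.8283 Pa = 404.4038 kPa

404.4038 kPa


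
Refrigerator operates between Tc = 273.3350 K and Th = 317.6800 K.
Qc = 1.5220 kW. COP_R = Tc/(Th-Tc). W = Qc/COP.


COP = 273.3350 / 44.3450 = 6.1638
W = 1.5220 / 6.1638 = 0.2469 kW

COP = 6.1638, W = 0.2469 kW


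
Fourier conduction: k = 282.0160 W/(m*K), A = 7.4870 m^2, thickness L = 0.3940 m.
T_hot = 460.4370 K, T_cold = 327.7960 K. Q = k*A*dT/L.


dT = 132.6410 K
Q = 282.0160 * 7.4870 * 132.6410 / 0.3940 = 710825.7422 W

710825.7422 W


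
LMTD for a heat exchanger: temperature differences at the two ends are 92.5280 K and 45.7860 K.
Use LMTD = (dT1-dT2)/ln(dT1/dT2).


dT1/dT2 = 2.0209
ln(dT1/dT2) = 0.7035
LMTD = 46.7420 / 0.7035 = 66.4390 K

66.4390 K


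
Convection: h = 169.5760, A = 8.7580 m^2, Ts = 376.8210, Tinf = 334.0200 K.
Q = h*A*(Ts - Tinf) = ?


dT = 42.8010 K
Q = 169.5760 * 8.7580 * 42.8010 = 63565.7600 W

63565.7600 W


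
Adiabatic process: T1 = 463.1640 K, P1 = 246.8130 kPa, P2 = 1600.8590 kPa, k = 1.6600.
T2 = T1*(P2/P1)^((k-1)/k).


(k-1)/k = 0.3976
(P2/P1)^exp = 2.1030
T2 = 463.1640 * 2.1030 = 974.0298 K

974.0298 K


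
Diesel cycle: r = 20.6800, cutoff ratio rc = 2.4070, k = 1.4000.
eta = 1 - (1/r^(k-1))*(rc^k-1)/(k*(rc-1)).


r^(k-1) = 3.3591
rc^k = 3.4203
eta = 0.6342 = 63.4211%

63.4211%


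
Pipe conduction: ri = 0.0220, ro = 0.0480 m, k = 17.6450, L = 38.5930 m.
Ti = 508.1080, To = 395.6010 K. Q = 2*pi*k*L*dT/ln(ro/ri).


dT = 112.5070 K
ln(ro/ri) = 0.7802
Q = 2*pi*17.6450*38.5930*112.5070 / 0.7802 = 617030.6512 W

617030.6512 W


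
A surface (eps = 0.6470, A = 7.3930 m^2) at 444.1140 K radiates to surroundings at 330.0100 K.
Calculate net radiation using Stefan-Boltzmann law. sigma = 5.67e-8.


T^4 = 3.8903e+10
Tsurr^4 = 1.1861e+10
Q = 0.6470 * 5.67e-8 * 7.3930 * 2.7042e+10 = 7334.0688 W

7334.0688 W


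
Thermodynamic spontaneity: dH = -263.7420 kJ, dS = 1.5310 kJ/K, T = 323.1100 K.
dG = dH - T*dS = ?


T*dS = 323.1100 * 1.5310 = 494.6814 kJ
dG = -263.7420 - 494.6814 = -758.4234 kJ (spontaneous)

dG = -758.4234 kJ, spontaneous


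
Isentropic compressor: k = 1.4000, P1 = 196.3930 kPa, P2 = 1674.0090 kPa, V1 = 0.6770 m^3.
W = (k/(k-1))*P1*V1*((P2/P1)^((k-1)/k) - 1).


(k-1)/k = 0.2857
(P2/P1)^exp = 1.8446
W = 3.5000 * 196.3930 * 0.6770 * (1.8446 - 1) = 393.0227 kJ

393.0227 kJ


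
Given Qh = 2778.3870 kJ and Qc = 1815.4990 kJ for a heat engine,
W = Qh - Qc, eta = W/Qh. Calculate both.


W = 2778.3870 - 1815.4990 = 962.8880 kJ
eta = 962.8880 / 2778.3870 = 0.3466 = 34.6564%

W = 962.8880 kJ, eta = 34.6564%


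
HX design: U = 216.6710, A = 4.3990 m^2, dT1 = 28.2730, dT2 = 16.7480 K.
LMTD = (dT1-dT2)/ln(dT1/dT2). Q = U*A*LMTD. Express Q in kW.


LMTD = 22.0099 K
Q = 216.6710 * 4.3990 * 22.0099 = 20978.4047 W = 20.9784 kW

20.9784 kW


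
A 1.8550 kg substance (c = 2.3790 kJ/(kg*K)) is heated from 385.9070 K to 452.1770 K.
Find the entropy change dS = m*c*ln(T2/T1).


T2/T1 = 1.1717
ln(T2/T1) = 0.1585
dS = 1.8550 * 2.3790 * 0.1585 = 0.6994 kJ/K

0.6994 kJ/K


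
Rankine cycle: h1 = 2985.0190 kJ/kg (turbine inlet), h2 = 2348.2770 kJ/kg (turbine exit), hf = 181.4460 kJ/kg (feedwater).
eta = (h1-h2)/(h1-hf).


W = 636.7420 kJ/kg
Q_in = 2803.5730 kJ/kg
eta = 0.2271 = 22.7118%

eta = 22.7118%


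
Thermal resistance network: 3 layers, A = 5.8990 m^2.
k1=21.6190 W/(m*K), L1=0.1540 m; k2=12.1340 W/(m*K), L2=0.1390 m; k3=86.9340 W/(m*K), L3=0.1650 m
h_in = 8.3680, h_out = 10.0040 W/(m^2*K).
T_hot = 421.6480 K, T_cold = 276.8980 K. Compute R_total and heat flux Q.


R_conv_in = 1/(8.3680*5.8990) = 0.0203
R_1 = 0.1540/(21.6190*5.8990) = 0.0012
R_2 = 0.1390/(12.1340*5.8990) = 0.0019
R_3 = 0.1650/(86.9340*5.8990) = 0.0003
R_conv_out = 1/(10.0040*5.8990) = 0.0169
R_total = 0.0407 K/W
Q = 144.7500 / 0.0407 = 3558.7292 W

R_total = 0.0407 K/W, Q = 3558.7292 W


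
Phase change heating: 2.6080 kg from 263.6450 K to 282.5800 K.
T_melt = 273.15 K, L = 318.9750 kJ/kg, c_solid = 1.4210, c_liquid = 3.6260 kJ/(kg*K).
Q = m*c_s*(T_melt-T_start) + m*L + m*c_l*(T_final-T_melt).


Q1 (sensible, solid) = 2.6080 * 1.4210 * 9.5050 = 35.2252 kJ
Q2 (latent) = 2.6080 * 318.9750 = 831.8868 kJ
Q3 (sensible, liquid) = 2.6080 * 3.6260 * 9.4300 = 89.1758 kJ
Q_total = 956.2878 kJ

956.2878 kJ


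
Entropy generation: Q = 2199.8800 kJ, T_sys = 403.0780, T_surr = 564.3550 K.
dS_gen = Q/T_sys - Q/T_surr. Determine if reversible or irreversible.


dS_sys = 2199.8800/403.0780 = 5.4577 kJ/K
dS_surr = -2199.8800/564.3550 = -3.8980 kJ/K
dS_gen = 5.4577 - 3.8980 = 1.5597 kJ/K (irreversible)

dS_gen = 1.5597 kJ/K, irreversible


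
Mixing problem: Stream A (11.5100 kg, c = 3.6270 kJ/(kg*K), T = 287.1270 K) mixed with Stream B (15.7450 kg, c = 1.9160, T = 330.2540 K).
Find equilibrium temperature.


num = 21949.5360
den = 71.9142
Tf = 305.2184 K

305.2184 K


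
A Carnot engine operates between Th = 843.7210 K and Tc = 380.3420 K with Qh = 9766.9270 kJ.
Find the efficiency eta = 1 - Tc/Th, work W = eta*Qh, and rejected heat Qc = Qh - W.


eta = 1 - 380.3420/843.7210 = 0.5492
W = 0.5492 * 9766.9270 = 5364.0823 kJ
Qc = 9766.9270 - 5364.0823 = 4402.8447 kJ

eta = 54.9209%, W = 5364.0823 kJ, Qc = 4402.8447 kJ


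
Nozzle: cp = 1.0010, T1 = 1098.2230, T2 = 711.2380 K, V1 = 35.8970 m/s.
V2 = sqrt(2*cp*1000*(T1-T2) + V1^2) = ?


dT = 386.9850 K
2*cp*1000*dT = 774743.9700
V1^2 = 1288.5946
V2 = sqrt(776032.5646) = 880.9271 m/s

880.9271 m/s


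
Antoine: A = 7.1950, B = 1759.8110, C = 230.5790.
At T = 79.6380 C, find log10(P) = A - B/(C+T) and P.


C+T = 310.2170
B/(C+T) = 5.6728
log10(P) = 7.1950 - 5.6728 = 1.5222
P = 10^1.5222 = 33.2783 mmHg

33.2783 mmHg


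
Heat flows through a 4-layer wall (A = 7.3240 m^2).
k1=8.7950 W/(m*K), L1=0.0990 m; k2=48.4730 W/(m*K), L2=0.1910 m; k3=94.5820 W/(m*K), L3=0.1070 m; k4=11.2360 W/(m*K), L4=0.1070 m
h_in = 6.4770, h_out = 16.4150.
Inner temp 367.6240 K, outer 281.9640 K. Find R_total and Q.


R_conv_in = 1/(6.4770*7.3240) = 0.0211
R_1 = 0.0990/(8.7950*7.3240) = 0.0015
R_2 = 0.1910/(48.4730*7.3240) = 0.0005
R_3 = 0.1070/(94.5820*7.3240) = 0.0002
R_4 = 0.1070/(11.2360*7.3240) = 0.0013
R_conv_out = 1/(16.4150*7.3240) = 0.0083
R_total = 0.0329 K/W
Q = 85.6600 / 0.0329 = 2601.4477 W

R_total = 0.0329 K/W, Q = 2601.4477 W


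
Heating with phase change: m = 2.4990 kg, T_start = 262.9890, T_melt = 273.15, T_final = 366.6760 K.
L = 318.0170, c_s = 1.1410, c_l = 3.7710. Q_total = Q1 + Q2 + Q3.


Q1 (sensible, solid) = 2.4990 * 1.1410 * 10.1610 = 28.9727 kJ
Q2 (latent) = 2.4990 * 318.0170 = 794.7245 kJ
Q3 (sensible, liquid) = 2.4990 * 3.7710 * 93.5260 = 881.3637 kJ
Q_total = 1705.0608 kJ

1705.0608 kJ


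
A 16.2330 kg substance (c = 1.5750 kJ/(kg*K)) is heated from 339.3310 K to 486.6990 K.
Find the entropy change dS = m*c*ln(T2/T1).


T2/T1 = 1.4343
ln(T2/T1) = 0.3607
dS = 16.2330 * 1.5750 * 0.3607 = 9.2212 kJ/K

9.2212 kJ/K


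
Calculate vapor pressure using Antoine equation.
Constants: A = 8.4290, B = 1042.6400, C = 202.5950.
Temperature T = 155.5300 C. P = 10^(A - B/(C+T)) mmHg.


C+T = 358.1250
B/(C+T) = 2.9114
log10(P) = 8.4290 - 2.9114 = 5.5176
P = 10^5.5176 = 329317.1215 mmHg

329317.1215 mmHg


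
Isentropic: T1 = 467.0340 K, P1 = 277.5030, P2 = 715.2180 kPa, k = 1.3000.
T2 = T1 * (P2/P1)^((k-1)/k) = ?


(k-1)/k = 0.2308
(P2/P1)^exp = 1.2442
T2 = 467.0340 * 1.2442 = 581.0775 K

581.0775 K


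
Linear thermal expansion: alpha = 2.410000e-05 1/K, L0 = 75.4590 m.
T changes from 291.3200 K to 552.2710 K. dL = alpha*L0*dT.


dT = 260.9510 K
dL = 2.410000e-05 * 75.4590 * 260.9510 = 0.474556 m
L_final = 75.933556 m

dL = 0.474556 m


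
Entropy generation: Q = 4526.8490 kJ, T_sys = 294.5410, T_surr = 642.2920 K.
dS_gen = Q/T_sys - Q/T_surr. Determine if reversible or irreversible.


dS_sys = 4526.8490/294.5410 = 15.3692 kJ/K
dS_surr = -4526.8490/642.2920 = -7.0480 kJ/K
dS_gen = 15.3692 - 7.0480 = 8.3212 kJ/K (irreversible)

dS_gen = 8.3212 kJ/K, irreversible


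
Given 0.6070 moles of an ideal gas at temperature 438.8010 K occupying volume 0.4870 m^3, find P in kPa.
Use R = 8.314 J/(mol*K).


P = nRT/V = 0.6070 * 8.314 * 438.8010 / 0.4870
= 2214.4522 / 0.4870 = 4547.1299 Pa = 4.5471 kPa

4.5471 kPa


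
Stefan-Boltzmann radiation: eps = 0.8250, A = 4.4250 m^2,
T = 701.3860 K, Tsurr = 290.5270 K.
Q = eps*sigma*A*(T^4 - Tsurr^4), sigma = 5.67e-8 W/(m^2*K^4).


T^4 = 2.4201e+11
Tsurr^4 = 7.1244e+09
Q = 0.8250 * 5.67e-8 * 4.4250 * 2.3488e+11 = 48618.5111 W

48618.5111 W


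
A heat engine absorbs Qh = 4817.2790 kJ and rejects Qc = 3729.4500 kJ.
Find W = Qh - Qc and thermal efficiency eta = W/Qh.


W = 4817.2790 - 3729.4500 = 1087.8290 kJ
eta = 1087.8290 / 4817.2790 = 0.2258 = 22.5818%

W = 1087.8290 kJ, eta = 22.5818%


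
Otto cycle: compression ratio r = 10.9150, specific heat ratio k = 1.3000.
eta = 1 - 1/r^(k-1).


r^(k-1) = 2.0484
eta = 1 - 1/2.0484 = 0.5118 = 51.1806%

51.1806%


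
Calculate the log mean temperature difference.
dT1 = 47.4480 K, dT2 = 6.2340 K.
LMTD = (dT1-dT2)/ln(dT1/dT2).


dT1/dT2 = 7.6112
ln(dT1/dT2) = 2.0296
LMTD = 41.2140 / 2.0296 = 20.3063 K

20.3063 K


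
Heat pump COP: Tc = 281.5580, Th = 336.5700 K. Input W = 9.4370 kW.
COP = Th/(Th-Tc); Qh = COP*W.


COP = 336.5700 / 55.0120 = 6.1181
Qh = 6.1181 * 9.4370 = 57.7367 kW

COP = 6.1181, Qh = 57.7367 kW


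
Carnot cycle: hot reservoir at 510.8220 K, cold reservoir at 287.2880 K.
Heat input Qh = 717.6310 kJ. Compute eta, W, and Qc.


eta = 1 - 287.2880/510.8220 = 0.4376
W = 0.4376 * 717.6310 = 314.0329 kJ
Qc = 717.6310 - 314.0329 = 403.5981 kJ

eta = 43.7597%, W = 314.0329 kJ, Qc = 403.5981 kJ
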